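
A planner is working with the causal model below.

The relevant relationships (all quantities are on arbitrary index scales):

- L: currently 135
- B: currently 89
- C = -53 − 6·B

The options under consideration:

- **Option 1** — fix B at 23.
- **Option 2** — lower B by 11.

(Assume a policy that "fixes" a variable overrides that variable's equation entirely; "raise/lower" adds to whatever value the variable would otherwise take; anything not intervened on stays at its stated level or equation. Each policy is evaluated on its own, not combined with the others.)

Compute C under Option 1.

Option 1 (B := 23):
  B = 23
  C = -53 − 6·23 = -191

-191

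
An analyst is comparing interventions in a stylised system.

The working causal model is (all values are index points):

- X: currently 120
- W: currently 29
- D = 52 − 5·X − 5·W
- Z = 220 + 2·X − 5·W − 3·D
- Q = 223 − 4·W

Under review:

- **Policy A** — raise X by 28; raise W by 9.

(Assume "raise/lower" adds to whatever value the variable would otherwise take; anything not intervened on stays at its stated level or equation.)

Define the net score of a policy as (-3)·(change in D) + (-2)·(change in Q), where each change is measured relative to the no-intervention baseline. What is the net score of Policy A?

Baseline:
  X = 120
  W = 29
  D = 52 − 5·120 − 5·29 = -693
  Q = 223 − 4·29 = 107
Policy A (X + 28, W + 9):
  X = 120 + 28 = 148
  W = 29 + 9 = 38
  D = 52 − 5·148 − 5·38 = -878
  Q = 223 − 4·38 = 71
ΔD = -878 − (-693) = -185; ΔQ = 71 − 107 = -36
Score = (-3)·(-185) + (-2)·(-36) = 627

627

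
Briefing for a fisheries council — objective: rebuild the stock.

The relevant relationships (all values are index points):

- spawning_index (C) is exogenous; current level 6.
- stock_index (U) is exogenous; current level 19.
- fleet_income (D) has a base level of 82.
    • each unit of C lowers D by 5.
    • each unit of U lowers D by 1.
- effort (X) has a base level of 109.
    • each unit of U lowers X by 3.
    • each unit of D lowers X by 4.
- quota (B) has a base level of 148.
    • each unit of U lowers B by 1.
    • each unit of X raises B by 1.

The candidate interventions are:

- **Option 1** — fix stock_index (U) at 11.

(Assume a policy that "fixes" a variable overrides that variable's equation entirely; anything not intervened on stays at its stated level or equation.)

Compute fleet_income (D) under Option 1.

Option 1 (U := 11):
  C = 6
  U = 11
  D = 82 − 5·6 − 11 = 41

41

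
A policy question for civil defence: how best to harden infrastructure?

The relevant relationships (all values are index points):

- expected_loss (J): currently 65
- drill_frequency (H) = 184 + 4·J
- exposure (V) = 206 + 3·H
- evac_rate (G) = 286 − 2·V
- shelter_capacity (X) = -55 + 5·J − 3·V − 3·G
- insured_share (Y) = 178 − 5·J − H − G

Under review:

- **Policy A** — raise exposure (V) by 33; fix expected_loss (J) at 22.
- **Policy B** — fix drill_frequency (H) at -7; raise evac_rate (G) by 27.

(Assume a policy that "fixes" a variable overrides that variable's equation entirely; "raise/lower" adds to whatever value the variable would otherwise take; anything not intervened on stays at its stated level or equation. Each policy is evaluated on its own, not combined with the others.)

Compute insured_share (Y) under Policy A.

Policy A (V + 33, J := 22):
  J = 22
  H = 184 + 4·22 = 272
  V = 206 + 3·272 (+33 from intervention) = 1055
  G = 286 − 2·1055 = -1824
  Y = 178 − 5·22 − 272 − (-1824) = 1620

1620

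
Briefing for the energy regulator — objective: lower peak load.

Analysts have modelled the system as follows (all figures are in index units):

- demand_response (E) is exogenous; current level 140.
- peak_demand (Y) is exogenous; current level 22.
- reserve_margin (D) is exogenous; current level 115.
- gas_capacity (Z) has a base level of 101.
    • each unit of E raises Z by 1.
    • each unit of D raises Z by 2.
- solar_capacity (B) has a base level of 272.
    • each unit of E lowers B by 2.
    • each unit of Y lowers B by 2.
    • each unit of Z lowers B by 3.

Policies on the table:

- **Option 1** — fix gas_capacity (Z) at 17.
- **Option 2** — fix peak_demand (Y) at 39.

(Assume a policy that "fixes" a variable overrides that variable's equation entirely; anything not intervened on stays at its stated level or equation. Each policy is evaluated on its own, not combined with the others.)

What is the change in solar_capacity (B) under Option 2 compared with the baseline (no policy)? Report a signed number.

-34

Baseline:
  E = 140
  Y = 22
  D = 115
  Z = 101 + 140 + 2·115 = 471
  B = 272 − 2·140 − 2·22 − 3·471 = -1465
Option 2 (Y := 39):
  E = 140
  Y = 39
  D = 115
  Z = 101 + 140 + 2·115 = 471
  B = 272 − 2·140 − 2·39 − 3·471 = -1499
Change in B: -1499 − (-1465) = -34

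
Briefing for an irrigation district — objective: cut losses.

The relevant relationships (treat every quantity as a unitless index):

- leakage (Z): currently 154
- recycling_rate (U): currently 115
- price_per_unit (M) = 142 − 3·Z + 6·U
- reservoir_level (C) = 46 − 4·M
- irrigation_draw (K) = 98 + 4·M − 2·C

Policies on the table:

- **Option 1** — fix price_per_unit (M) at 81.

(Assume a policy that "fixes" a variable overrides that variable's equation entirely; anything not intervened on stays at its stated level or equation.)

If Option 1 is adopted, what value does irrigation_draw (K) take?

978

Option 1 (M := 81):
  Z = 154
  U = 115
  M = 81
  C = 46 − 4·81 = -278
  K = 98 + 4·81 − 2·(-278) = 978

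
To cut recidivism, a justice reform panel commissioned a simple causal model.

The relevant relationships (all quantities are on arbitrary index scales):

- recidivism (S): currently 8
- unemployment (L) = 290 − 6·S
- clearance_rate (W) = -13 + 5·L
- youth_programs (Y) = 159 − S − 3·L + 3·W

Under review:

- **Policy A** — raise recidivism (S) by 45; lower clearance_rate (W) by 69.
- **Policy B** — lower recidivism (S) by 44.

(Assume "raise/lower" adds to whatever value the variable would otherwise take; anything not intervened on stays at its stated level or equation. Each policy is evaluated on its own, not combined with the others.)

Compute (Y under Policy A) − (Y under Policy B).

-6704

Policy A (S + 45, W − 69):
  S = 8 + 45 = 53
  L = 290 − 6·53 = -28
  W = -13 + 5·(-28) (−69 from intervention) = -222
  Y = 159 − 53 − 3·(-28) + 3·(-222) = -476
Policy B (S − 44):
  S = 8 − 44 = -36
  L = 290 − 6·(-36) = 506
  W = -13 + 5·506 = 2517
  Y = 159 − (-36) − 3·506 + 3·2517 = 6228
Y: -476 − 6228 = -6704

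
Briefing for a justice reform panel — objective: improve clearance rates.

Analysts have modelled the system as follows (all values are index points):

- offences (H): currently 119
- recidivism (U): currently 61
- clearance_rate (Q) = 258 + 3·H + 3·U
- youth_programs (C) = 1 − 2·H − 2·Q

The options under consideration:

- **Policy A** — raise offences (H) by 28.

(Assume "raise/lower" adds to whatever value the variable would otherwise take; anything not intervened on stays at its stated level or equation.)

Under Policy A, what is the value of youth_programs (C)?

Policy A (H + 28):
  H = 119 + 28 = 147
  U = 61
  Q = 258 + 3·147 + 3·61 = 882
  C = 1 − 2·147 − 2·882 = -2057

-2057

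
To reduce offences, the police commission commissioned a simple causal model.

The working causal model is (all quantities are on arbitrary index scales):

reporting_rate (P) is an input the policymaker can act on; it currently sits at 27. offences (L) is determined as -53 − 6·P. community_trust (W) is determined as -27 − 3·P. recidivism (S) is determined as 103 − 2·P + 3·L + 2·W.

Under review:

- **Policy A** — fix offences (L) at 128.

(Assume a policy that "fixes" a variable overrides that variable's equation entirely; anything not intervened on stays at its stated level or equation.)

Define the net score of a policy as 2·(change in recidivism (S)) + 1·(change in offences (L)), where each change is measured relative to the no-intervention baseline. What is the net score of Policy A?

2401

Baseline:
  P = 27
  L = -53 − 6·27 = -215
  W = -27 − 3·27 = -108
  S = 103 − 2·27 + 3·(-215) + 2·(-108) = -812
Policy A (L := 128):
  P = 27
  L = 128
  W = -27 − 3·27 = -108
  S = 103 − 2·27 + 3·128 + 2·(-108) = 217
ΔS = 217 − (-812) = 1029; ΔL = 128 − (-215) = 343
Score = 2·1029 + 1·343 = 2401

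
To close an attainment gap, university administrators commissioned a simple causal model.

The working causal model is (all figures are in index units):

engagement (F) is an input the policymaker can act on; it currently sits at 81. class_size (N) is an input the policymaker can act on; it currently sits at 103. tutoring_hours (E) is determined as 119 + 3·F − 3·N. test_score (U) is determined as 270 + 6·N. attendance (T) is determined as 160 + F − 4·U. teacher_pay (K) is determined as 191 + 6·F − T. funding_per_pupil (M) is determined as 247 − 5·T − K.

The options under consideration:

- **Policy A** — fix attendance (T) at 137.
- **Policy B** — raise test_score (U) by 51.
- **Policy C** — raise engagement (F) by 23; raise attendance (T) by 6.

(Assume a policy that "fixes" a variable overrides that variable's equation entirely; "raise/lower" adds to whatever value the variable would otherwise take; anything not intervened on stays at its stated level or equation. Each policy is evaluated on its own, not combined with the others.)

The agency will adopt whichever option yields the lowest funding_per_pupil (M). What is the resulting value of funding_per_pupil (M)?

Policy A (T := 137):
  F = 81
  N = 103
  U = 270 + 6·103 = 888
  T = 137
  K = 191 + 6·81 − 137 = 540
  M = 247 − 5·137 − 540 = -978
Policy B (U + 51):
  F = 81
  N = 103
  U = 270 + 6·103 (+51 from intervention) = 939
  T = 160 + 81 − 4·939 = -3515
  K = 191 + 6·81 − (-3515) = 4192
  M = 247 − 5·(-3515) − 4192 = 13630
Policy C (F + 23, T + 6):
  F = 81 + 23 = 104
  N = 103
  U = 270 + 6·103 = 888
  T = 160 + 104 − 4·888 (+6 from intervention) = -3282
  K = 191 + 6·104 − (-3282) = 4097
  M = 247 − 5·(-3282) − 4097 = 12560
Comparing — Policy A: M=-978, Policy B: M=13630, Policy C: M=12560. Lowest is -978 (Policy A).

-978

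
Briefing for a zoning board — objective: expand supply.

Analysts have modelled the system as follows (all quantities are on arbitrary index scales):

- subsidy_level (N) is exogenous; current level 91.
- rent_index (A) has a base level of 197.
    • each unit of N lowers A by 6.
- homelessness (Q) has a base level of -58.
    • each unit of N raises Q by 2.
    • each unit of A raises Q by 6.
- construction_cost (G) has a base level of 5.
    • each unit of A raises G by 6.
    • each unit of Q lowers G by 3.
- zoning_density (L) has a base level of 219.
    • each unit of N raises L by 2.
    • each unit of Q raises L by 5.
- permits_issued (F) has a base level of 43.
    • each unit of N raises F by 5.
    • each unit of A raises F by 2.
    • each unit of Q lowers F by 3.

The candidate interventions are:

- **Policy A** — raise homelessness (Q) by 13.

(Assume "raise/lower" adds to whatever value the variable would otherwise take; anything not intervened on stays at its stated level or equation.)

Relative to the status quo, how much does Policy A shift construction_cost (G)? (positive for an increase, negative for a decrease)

-39

Baseline:
  N = 91
  A = 197 − 6·91 = -349
  Q = -58 + 2·91 + 6·(-349) = -1970
  G = 5 + 6·(-349) − 3·(-1970) = 3821
Policy A (Q + 13):
  N = 91
  A = 197 − 6·91 = -349
  Q = -58 + 2·91 + 6·(-349) (+13 from intervention) = -1957
  G = 5 + 6·(-349) − 3·(-1957) = 3782
Change in G: 3782 − 3821 = -39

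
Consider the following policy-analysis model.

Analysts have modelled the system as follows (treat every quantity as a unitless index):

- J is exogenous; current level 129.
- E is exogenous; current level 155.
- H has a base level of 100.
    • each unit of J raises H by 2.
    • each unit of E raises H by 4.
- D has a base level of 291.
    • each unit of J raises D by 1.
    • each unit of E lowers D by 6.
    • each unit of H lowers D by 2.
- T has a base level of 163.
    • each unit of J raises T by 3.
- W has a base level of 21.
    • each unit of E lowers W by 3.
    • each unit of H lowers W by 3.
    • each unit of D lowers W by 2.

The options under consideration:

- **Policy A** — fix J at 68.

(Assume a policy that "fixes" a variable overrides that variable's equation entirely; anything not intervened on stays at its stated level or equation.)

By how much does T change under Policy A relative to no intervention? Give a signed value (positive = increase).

-183

Baseline:
  J = 129
  T = 163 + 3·129 = 550
Policy A (J := 68):
  J = 68
  T = 163 + 3·68 = 367
Change in T: 367 − 550 = -183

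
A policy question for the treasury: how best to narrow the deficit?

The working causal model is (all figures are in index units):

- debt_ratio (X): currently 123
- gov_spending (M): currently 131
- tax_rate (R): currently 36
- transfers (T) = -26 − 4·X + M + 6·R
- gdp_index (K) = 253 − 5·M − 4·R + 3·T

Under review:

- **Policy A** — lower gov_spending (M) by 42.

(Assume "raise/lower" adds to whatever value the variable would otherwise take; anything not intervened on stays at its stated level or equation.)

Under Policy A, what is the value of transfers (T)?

Policy A (M − 42):
  X = 123
  M = 131 − 42 = 89
  R = 36
  T = -26 − 4·123 + 89 + 6·36 = -213

-213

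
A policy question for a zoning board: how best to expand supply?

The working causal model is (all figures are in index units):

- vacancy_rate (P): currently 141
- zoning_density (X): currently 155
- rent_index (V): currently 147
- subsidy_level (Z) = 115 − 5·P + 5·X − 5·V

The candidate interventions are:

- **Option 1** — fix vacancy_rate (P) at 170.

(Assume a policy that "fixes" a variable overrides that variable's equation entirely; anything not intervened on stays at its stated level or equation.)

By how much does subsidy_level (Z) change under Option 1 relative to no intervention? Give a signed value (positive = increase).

-145

Baseline:
  P = 141
  X = 155
  V = 147
  Z = 115 − 5·141 + 5·155 − 5·147 = -550
Option 1 (P := 170):
  P = 170
  X = 155
  V = 147
  Z = 115 − 5·170 + 5·155 − 5·147 = -695
Change in Z: -695 − (-550) = -145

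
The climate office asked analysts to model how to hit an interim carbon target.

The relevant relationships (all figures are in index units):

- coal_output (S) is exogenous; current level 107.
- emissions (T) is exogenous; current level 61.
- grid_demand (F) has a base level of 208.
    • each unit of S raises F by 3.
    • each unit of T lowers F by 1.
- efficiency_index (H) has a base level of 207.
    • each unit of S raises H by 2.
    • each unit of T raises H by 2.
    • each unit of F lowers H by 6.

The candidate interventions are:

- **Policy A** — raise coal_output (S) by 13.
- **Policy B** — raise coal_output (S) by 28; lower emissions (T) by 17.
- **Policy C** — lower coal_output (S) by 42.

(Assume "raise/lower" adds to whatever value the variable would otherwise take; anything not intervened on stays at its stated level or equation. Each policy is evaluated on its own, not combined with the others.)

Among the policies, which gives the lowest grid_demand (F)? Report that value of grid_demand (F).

Policy A (S + 13):
  S = 107 + 13 = 120
  T = 61
  F = 208 + 3·120 − 61 = 507
Policy B (S + 28, T − 17):
  S = 107 + 28 = 135
  T = 61 − 17 = 44
  F = 208 + 3·135 − 44 = 569
Policy C (S − 42):
  S = 107 − 42 = 65
  T = 61
  F = 208 + 3·65 − 61 = 342
Comparing — Policy A: F=507, Policy B: F=569, Policy C: F=342. Lowest is 342 (Policy C).

342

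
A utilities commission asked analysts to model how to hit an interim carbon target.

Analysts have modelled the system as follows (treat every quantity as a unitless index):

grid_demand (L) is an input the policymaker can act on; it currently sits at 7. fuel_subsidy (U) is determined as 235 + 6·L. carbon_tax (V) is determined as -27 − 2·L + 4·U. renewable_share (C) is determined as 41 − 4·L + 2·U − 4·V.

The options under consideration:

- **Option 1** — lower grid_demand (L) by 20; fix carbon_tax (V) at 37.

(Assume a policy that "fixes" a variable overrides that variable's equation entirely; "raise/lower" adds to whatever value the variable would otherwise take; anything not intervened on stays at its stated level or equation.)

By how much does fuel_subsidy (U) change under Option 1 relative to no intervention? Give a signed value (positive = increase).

-120

Baseline:
  L = 7
  U = 235 + 6·7 = 277
Option 1 (L − 20, V := 37):
  L = 7 − 20 = -13
  U = 235 + 6·(-13) = 157
Change in U: 157 − 277 = -120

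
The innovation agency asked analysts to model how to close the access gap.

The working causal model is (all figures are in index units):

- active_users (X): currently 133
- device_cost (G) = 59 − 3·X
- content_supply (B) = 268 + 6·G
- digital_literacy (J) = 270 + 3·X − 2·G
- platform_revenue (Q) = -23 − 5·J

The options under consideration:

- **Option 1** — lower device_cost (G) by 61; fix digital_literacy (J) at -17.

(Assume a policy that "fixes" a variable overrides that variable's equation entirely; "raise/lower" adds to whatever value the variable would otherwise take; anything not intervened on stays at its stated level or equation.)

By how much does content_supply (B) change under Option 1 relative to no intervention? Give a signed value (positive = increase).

Baseline:
  X = 133
  G = 59 − 3·133 = -340
  B = 268 + 6·(-340) = -1772
Option 1 (G − 61, J := -17):
  X = 133
  G = 59 − 3·133 (−61 from intervention) = -401
  B = 268 + 6·(-401) = -2138
Change in B: -2138 − (-1772) = -366

-366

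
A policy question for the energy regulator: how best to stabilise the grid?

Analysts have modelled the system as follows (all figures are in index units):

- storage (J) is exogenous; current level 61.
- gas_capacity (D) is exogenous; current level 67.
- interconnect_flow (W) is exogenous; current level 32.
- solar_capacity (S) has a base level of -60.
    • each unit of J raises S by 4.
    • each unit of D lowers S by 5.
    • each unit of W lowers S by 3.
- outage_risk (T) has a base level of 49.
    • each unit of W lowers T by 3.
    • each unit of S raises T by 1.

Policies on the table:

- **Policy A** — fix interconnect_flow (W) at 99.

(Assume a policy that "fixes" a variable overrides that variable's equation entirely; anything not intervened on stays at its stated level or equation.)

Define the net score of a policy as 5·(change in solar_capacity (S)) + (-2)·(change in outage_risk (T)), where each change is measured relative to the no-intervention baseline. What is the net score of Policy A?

-201

Baseline:
  J = 61
  D = 67
  W = 32
  S = -60 + 4·61 − 5·67 − 3·32 = -247
  T = 49 − 3·32 + (-247) = -294
Policy A (W := 99):
  J = 61
  D = 67
  W = 99
  S = -60 + 4·61 − 5·67 − 3·99 = -448
  T = 49 − 3·99 + (-448) = -696
ΔS = -448 − (-247) = -201; ΔT = -696 − (-294) = -402
Score = 5·(-201) + (-2)·(-402) = -201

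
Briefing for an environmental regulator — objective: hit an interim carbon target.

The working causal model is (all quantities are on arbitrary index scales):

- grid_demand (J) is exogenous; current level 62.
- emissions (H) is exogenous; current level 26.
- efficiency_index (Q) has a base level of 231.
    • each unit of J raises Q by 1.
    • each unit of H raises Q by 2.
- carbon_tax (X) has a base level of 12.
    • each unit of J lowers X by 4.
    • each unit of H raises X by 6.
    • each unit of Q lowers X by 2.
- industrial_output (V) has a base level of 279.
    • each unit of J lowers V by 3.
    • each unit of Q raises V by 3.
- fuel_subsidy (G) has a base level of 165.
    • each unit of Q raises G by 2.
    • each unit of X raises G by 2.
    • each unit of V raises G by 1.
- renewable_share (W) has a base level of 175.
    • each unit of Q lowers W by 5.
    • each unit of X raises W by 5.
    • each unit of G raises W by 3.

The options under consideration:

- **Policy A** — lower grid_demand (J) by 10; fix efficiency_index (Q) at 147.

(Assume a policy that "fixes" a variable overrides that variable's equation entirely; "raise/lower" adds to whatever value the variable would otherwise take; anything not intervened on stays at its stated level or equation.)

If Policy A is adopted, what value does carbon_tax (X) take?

-334

Policy A (J − 10, Q := 147):
  J = 62 − 10 = 52
  H = 26
  Q = 147
  X = 12 − 4·52 + 6·26 − 2·147 = -334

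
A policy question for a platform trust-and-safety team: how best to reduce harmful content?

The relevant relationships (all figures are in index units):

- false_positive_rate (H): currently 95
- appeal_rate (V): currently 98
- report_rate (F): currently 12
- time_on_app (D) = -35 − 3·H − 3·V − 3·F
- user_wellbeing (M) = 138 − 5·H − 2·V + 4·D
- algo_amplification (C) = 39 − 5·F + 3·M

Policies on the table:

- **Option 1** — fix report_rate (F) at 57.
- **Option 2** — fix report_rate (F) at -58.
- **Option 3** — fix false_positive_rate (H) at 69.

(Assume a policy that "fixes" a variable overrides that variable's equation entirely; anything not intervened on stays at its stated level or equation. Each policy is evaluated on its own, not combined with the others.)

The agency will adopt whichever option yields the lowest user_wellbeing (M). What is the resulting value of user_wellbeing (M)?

Option 1 (F := 57):
  H = 95
  V = 98
  F = 57
  D = -35 − 3·95 − 3·98 − 3·57 = -785
  M = 138 − 5·95 − 2·98 + 4·(-785) = -3673
Option 2 (F := -58):
  H = 95
  V = 98
  F = -58
  D = -35 − 3·95 − 3·98 − 3·(-58) = -440
  M = 138 − 5·95 − 2·98 + 4·(-440) = -2293
Option 3 (H := 69):
  H = 69
  V = 98
  F = 12
  D = -35 − 3·69 − 3·98 − 3·12 = -572
  M = 138 − 5·69 − 2·98 + 4·(-572) = -2691
Comparing — Option 1: M=-3673, Option 2: M=-2293, Option 3: M=-2691. Lowest is -3673 (Option 1).

-3673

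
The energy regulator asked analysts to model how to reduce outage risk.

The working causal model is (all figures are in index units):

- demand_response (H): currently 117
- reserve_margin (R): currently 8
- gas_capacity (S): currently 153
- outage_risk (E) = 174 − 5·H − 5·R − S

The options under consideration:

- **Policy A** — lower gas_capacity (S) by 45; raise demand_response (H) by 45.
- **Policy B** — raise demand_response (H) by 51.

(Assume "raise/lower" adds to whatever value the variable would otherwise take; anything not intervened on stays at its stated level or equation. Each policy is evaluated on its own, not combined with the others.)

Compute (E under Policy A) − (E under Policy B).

75

Policy A (S − 45, H + 45):
  H = 117 + 45 = 162
  R = 8
  S = 153 − 45 = 108
  E = 174 − 5·162 − 5·8 − 108 = -784
Policy B (H + 51):
  H = 117 + 51 = 168
  R = 8
  S = 153
  E = 174 − 5·168 − 5·8 − 153 = -859
E: -784 − (-859) = 75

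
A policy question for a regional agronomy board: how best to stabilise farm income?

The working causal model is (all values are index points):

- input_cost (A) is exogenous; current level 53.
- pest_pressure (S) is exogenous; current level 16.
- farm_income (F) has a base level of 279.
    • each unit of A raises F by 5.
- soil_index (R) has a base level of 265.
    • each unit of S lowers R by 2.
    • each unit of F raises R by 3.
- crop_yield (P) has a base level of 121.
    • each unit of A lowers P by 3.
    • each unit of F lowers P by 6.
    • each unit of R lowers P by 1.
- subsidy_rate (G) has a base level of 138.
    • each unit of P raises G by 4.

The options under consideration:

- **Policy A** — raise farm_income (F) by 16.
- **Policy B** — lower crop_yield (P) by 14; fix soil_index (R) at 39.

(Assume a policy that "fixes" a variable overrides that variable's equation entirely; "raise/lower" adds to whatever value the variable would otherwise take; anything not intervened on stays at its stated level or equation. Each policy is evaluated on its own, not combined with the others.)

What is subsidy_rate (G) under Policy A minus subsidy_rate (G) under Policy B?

Policy A (F + 16):
  A = 53
  S = 16
  F = 279 + 5·53 (+16 from intervention) = 560
  R = 265 − 2·16 + 3·560 = 1913
  P = 121 − 3·53 − 6·560 − 1913 = -5311
  G = 138 + 4·(-5311) = -21106
Policy B (P − 14, R := 39):
  A = 53
  S = 16
  F = 279 + 5·53 = 544
  R = 39
  P = 121 − 3·53 − 6·544 − 39 (−14 from intervention) = -3355
  G = 138 + 4·(-3355) = -13282
G: -21106 − (-13282) = -7824

-7824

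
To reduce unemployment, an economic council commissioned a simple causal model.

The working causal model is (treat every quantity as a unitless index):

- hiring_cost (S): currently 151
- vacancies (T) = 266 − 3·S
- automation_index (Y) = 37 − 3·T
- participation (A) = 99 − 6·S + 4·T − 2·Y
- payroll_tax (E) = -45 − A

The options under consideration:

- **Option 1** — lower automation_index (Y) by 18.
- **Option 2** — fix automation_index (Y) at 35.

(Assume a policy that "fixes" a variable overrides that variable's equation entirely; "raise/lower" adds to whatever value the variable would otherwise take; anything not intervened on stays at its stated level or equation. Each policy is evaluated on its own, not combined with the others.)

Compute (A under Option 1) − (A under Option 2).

-1090

Option 1 (Y − 18):
  S = 151
  T = 266 − 3·151 = -187
  Y = 37 − 3·(-187) (−18 from intervention) = 580
  A = 99 − 6·151 + 4·(-187) − 2·580 = -2715
Option 2 (Y := 35):
  S = 151
  T = 266 − 3·151 = -187
  Y = 35
  A = 99 − 6·151 + 4·(-187) − 2·35 = -1625
A: -2715 − (-1625) = -1090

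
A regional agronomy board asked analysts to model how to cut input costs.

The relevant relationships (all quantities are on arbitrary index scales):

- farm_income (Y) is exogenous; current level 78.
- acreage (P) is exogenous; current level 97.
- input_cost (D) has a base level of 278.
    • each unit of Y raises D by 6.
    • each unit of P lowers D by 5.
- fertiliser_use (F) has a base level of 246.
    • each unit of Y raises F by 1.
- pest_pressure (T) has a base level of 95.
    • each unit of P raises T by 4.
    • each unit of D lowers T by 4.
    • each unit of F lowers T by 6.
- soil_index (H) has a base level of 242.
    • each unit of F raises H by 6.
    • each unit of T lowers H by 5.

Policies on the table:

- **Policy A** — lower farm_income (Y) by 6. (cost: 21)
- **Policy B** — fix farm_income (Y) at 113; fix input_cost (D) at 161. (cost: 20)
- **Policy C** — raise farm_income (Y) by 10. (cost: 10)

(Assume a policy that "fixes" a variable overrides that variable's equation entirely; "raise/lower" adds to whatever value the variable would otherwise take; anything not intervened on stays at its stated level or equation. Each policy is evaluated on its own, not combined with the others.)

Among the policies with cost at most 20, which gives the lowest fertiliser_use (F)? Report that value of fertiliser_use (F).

Policy B (Y := 113, D := 161):
  Y = 113
  F = 246 + 113 = 359
Policy C (Y + 10):
  Y = 78 + 10 = 88
  F = 246 + 88 = 334
Comparing — Policy B: F=359, Policy C: F=334. Lowest is 334 (Policy C).

334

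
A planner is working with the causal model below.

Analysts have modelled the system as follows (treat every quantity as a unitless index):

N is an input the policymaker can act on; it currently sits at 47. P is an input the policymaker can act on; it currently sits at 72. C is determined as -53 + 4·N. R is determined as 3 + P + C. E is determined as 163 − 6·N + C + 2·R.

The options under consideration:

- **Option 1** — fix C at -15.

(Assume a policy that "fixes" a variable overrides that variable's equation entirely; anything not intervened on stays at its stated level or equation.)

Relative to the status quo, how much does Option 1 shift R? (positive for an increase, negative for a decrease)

Baseline:
  N = 47
  P = 72
  C = -53 + 4·47 = 135
  R = 3 + 72 + 135 = 210
Option 1 (C := -15):
  N = 47
  P = 72
  C = -15
  R = 3 + 72 + (-15) = 60
Change in R: 60 − 210 = -150

-150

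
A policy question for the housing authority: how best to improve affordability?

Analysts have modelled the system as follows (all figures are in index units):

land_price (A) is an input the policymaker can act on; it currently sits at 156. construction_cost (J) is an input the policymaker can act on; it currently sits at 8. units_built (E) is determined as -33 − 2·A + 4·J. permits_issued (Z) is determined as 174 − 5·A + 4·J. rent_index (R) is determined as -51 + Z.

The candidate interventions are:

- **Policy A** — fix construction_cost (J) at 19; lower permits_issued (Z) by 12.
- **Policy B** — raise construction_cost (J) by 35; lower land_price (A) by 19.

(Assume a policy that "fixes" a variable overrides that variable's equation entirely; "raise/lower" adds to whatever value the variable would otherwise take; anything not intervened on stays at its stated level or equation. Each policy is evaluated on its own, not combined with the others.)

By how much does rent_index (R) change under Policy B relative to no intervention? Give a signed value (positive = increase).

235

Baseline:
  A = 156
  J = 8
  Z = 174 − 5·156 + 4·8 = -574
  R = -51 + (-574) = -625
Policy B (J + 35, A − 19):
  A = 156 − 19 = 137
  J = 8 + 35 = 43
  Z = 174 − 5·137 + 4·43 = -339
  R = -51 + (-339) = -390
Change in R: -390 − (-625) = 235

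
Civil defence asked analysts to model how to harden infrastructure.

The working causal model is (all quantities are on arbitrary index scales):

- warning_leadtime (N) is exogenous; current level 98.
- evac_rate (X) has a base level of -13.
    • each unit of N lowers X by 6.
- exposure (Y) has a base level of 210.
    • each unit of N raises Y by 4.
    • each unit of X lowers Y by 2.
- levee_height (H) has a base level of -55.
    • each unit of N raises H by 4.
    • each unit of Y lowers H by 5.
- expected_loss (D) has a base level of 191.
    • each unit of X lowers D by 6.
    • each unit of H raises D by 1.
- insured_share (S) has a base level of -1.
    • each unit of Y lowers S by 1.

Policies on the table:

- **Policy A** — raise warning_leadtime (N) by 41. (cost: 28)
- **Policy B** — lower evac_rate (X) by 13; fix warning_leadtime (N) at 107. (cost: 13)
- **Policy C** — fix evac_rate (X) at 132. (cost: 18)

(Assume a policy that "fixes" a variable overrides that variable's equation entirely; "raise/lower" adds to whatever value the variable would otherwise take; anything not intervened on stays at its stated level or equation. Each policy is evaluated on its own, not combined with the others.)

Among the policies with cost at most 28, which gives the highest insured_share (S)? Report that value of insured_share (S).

Policy A (N + 41):
  N = 98 + 41 = 139
  X = -13 − 6·139 = -847
  Y = 210 + 4·139 − 2·(-847) = 2460
  S = -1 − 2460 = -2461
Policy B (X − 13, N := 107):
  N = 107
  X = -13 − 6·107 (−13 from intervention) = -668
  Y = 210 + 4·107 − 2·(-668) = 1974
  S = -1 − 1974 = -1975
Policy C (X := 132):
  N = 98
  X = 132
  Y = 210 + 4·98 − 2·132 = 338
  S = -1 − 338 = -339
Comparing — Policy A: S=-2461, Policy B: S=-1975, Policy C: S=-339. Highest is -339 (Policy C).

-339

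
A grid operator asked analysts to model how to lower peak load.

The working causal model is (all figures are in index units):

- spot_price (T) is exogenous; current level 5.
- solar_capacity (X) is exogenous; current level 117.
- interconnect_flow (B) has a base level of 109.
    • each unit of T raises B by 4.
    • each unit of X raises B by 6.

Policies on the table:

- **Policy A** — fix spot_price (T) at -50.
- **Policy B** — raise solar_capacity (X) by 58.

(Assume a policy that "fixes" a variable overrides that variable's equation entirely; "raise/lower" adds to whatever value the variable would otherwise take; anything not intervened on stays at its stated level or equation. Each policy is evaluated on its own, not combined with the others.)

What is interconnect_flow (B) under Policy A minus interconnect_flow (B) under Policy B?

-568

Policy A (T := -50):
  T = -50
  X = 117
  B = 109 + 4·(-50) + 6·117 = 611
Policy B (X + 58):
  T = 5
  X = 117 + 58 = 175
  B = 109 + 4·5 + 6·175 = 1179
B: 611 − 1179 = -568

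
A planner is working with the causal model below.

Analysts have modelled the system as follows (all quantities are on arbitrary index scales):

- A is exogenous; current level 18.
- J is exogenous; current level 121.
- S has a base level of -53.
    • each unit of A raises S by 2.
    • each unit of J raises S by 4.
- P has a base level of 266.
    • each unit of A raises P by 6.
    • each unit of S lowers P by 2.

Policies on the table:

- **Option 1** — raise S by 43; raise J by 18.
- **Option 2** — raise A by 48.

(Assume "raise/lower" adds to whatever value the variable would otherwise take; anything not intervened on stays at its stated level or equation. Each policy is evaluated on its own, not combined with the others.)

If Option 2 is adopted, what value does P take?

-464

Option 2 (A + 48):
  A = 18 + 48 = 66
  J = 121
  S = -53 + 2·66 + 4·121 = 563
  P = 266 + 6·66 − 2·563 = -464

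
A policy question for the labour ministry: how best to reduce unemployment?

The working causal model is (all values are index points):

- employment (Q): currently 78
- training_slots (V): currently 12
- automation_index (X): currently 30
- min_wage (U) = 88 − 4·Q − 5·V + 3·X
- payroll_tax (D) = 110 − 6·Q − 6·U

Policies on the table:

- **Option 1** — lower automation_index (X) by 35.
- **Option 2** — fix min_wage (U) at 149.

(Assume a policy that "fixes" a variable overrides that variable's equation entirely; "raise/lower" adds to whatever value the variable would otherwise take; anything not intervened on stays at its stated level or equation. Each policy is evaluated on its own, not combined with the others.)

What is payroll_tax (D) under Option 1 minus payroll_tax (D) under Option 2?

2688

Option 1 (X − 35):
  Q = 78
  V = 12
  X = 30 − 35 = -5
  U = 88 − 4·78 − 5·12 + 3·(-5) = -299
  D = 110 − 6·78 − 6·(-299) = 1436
Option 2 (U := 149):
  Q = 78
  V = 12
  X = 30
  U = 149
  D = 110 − 6·78 − 6·149 = -1252
D: 1436 − (-1252) = 2688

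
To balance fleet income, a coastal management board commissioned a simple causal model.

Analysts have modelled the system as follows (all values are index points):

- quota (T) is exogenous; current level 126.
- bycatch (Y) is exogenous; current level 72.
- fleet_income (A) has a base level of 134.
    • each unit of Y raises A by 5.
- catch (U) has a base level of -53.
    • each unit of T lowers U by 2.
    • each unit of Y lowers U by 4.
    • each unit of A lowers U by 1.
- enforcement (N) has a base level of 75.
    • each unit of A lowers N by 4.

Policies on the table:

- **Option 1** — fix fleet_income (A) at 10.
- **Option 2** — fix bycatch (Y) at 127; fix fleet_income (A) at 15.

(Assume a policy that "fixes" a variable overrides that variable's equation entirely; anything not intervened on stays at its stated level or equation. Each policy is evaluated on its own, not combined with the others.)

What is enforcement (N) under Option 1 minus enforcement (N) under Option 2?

Option 1 (A := 10):
  Y = 72
  A = 10
  N = 75 − 4·10 = 35
Option 2 (Y := 127, A := 15):
  Y = 127
  A = 15
  N = 75 − 4·15 = 15
N: 35 − 15 = 20

20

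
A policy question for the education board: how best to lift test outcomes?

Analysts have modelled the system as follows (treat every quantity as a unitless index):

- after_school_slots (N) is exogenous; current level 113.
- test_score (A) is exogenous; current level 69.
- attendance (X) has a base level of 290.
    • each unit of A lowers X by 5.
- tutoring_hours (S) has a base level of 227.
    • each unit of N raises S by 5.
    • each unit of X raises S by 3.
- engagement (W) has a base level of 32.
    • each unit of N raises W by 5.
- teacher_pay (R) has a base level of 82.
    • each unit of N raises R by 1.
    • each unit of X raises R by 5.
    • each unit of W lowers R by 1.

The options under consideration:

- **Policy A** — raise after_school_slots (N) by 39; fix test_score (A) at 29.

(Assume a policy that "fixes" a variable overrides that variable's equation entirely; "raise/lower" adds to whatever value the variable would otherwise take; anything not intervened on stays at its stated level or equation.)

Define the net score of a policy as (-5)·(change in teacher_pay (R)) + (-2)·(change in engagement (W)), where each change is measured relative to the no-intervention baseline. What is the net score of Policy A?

Baseline:
  N = 113
  A = 69
  X = 290 − 5·69 = -55
  W = 32 + 5·113 = 597
  R = 82 + 113 + 5·(-55) − 597 = -677
Policy A (N + 39, A := 29):
  N = 113 + 39 = 152
  A = 29
  X = 290 − 5·29 = 145
  W = 32 + 5·152 = 792
  R = 82 + 152 + 5·145 − 792 = 167
ΔR = 167 − (-677) = 844; ΔW = 792 − 597 = 195
Score = (-5)·844 + (-2)·195 = -4610

-4610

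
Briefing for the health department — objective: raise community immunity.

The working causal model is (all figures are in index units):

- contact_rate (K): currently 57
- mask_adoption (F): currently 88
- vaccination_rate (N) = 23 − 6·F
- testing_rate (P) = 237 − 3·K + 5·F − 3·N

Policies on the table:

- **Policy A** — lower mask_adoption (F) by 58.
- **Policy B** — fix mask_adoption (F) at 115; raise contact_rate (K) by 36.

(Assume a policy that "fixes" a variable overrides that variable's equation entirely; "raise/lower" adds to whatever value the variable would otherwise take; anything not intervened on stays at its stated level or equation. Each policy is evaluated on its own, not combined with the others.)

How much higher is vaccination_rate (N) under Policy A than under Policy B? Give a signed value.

510

Policy A (F − 58):
  F = 88 − 58 = 30
  N = 23 − 6·30 = -157
Policy B (F := 115, K + 36):
  F = 115
  N = 23 − 6·115 = -667
N: -157 − (-667) = 510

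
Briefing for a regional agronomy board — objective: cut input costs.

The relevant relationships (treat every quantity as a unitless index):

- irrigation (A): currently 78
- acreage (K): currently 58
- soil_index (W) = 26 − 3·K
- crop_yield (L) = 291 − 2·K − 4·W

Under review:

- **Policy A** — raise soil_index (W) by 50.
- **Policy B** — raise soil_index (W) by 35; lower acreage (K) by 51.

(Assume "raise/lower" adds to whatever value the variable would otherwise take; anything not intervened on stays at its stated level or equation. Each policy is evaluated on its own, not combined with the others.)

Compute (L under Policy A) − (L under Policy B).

Policy A (W + 50):
  K = 58
  W = 26 − 3·58 (+50 from intervention) = -98
  L = 291 − 2·58 − 4·(-98) = 567
Policy B (W + 35, K − 51):
  K = 58 − 51 = 7
  W = 26 − 3·7 (+35 from intervention) = 40
  L = 291 − 2·7 − 4·40 = 117
L: 567 − 117 = 450

450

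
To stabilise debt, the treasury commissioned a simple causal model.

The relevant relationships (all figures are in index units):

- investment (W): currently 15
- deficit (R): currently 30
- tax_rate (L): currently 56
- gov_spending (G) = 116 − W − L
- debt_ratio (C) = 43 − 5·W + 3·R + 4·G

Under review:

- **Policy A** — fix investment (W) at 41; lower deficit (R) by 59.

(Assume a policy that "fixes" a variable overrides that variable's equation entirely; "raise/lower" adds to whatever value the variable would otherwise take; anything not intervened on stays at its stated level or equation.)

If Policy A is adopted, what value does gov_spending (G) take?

Policy A (W := 41, R − 59):
  W = 41
  L = 56
  G = 116 − 41 − 56 = 19

19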